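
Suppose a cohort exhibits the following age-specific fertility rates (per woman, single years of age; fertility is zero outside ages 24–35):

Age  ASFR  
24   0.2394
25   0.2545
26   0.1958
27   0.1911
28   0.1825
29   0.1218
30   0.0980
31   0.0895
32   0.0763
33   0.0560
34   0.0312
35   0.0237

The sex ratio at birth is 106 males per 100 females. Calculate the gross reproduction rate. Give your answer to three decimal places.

0.757

Proportion female at birth = 100 / (100 + 106) = 0.48544.
Sum of ASFRs = 0.2394 + 0.2545 + 0.1958 + 0.1911 + 0.1825 + 0.1218 + 0.0980 + 0.0895 + 0.0763 + 0.0560 + 0.0312 + 0.0237 = 1.5598
TFR = 1.5598
GRR = 0.48544 × 1.5598 = 0.75719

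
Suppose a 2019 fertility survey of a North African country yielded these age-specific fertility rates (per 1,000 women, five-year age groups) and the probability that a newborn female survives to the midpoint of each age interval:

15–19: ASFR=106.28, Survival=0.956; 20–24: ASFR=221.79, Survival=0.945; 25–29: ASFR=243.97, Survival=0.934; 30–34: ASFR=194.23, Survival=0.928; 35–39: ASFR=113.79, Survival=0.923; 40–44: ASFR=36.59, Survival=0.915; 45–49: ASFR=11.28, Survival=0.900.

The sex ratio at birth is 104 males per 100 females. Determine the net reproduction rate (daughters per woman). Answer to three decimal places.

Proportion female at birth = 100 / (100 + 104) = 0.49020.
Weighting each age-specific rate by interval width and survival:
  15–19: 5 × 106.28/1000 × 0.956 = 0.50802
  20–24: 5 × 221.79/1000 × 0.945 = 1.04796
  25–29: 5 × 243.97/1000 × 0.934 = 1.13934
  30–34: 5 × 194.23/1000 × 0.928 = 0.90123
  35–39: 5 × 113.79/1000 × 0.923 = 0.52514
  40–44: 5 × 36.59/1000 × 0.915 = 0.16740
  45–49: 5 × 11.28/1000 × 0.900 = 0.05076
Sum = 4.33985
NRR = 0.49020 × 4.33985 = 2.12739
NRR > 1, so each generation more than replaces itself.

2.127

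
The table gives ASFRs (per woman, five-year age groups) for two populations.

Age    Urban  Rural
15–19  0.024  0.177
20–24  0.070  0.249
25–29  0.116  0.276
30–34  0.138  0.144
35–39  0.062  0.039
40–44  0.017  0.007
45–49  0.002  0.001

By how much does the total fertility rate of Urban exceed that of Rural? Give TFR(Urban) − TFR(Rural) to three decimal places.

-2.320

Urban:
  Sum of ASFRs = 0.024 + 0.070 + 0.116 + 0.138 + 0.062 + 0.017 + 0.002 = 0.429
  TFR = 5 × 0.429 = 2.145
Rural:
  Sum of ASFRs = 0.177 + 0.249 + 0.276 + 0.144 + 0.039 + 0.007 + 0.001 = 0.893
  TFR = 5 × 0.893 = 4.465
Difference = 2.145 − 4.465 = -2.32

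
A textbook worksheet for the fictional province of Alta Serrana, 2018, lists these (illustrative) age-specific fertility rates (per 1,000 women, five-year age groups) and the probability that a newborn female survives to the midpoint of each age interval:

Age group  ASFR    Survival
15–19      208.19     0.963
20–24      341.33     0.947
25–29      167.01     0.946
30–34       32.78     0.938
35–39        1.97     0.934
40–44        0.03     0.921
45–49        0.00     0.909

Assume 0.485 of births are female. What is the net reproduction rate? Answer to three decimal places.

1.732

Proportion female at birth = 0.485.
Weighting each age-specific rate by interval width and survival:
  15–19: 5 × 208.19/1000 × 0.963 = 1.00243
  20–24: 5 × 341.33/1000 × 0.947 = 1.61620
  25–29: 5 × 167.01/1000 × 0.946 = 0.78996
  30–34: 5 × 32.78/1000 × 0.938 = 0.15374
  35–39: 5 × 1.97/1000 × 0.934 = 0.00920
  40–44: 5 × 0.03/1000 × 0.921 = 0.00014
  45–49: 5 × 0.00/1000 × 0.909 = 0.00000
Sum = 3.57167
NRR = 0.485 × 3.57167 = 1.73226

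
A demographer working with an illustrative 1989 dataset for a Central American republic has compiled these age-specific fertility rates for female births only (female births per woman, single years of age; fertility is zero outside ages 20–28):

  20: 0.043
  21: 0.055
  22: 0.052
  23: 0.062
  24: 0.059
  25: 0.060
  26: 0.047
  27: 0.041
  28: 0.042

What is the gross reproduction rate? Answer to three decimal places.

0.461

Sum of female ASFRs = 0.043 + 0.055 + 0.052 + 0.062 + 0.059 + 0.060 + 0.047 + 0.041 + 0.042 = 0.461
GRR = 0.461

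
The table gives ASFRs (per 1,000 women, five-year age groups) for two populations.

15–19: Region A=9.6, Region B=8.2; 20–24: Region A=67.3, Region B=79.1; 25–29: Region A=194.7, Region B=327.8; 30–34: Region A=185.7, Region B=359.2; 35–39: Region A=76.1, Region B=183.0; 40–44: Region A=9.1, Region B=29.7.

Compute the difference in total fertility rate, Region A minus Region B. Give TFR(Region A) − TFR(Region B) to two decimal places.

Region A:
  Sum of ASFRs = 9.6 + 67.3 + 194.7 + 185.7 + 76.1 + 9.1 = 542.5
  TFR = 5 × 542.5 / 1000 = 2.7125
Region B:
  Sum of ASFRs = 8.2 + 79.1 + 327.8 + 359.2 + 183.0 + 29.7 = 987.0
  TFR = 5 × 987.0 / 1000 = 4.935
Difference = 2.7125 − 4.935 = -2.2225

-2.22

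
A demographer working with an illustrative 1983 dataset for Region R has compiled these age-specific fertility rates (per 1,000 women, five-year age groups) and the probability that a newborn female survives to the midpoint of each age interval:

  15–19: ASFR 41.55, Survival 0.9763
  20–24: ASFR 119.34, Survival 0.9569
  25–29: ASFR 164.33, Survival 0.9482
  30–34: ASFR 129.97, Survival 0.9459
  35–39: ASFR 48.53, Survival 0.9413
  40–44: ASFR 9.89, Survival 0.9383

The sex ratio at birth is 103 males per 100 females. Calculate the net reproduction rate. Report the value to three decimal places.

1.203

Proportion female at birth = 100 / (100 + 103) = 0.49261.
Each age group contributes 5 × ASFR × survival:
  15–19: 5 × 41.55/1000 × 0.9763 = 0.20283
  20–24: 5 × 119.34/1000 × 0.9569 = 0.57098
  25–29: 5 × 164.33/1000 × 0.9482 = 0.77909
  30–34: 5 × 129.97/1000 × 0.9459 = 0.61469
  35–39: 5 × 48.53/1000 × 0.9413 = 0.22841
  40–44: 5 × 9.89/1000 × 0.9383 = 0.04640
Sum = 2.44240
NRR = 0.49261 × 2.44240 = 1.20315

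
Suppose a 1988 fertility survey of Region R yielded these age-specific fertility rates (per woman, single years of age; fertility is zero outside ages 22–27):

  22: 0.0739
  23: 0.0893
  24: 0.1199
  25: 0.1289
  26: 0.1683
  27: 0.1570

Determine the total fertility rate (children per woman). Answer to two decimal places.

Sum of ASFRs = 0.0739 + 0.0893 + 0.1199 + 0.1289 + 0.1683 + 0.1570 = 0.7373
TFR = 0.7373

0.74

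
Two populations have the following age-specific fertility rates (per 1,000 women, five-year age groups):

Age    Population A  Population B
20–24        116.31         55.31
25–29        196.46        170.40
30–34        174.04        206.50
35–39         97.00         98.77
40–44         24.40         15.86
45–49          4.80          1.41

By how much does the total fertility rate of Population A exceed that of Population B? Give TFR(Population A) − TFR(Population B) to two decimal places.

Population A:
  Sum of ASFRs = 116.31 + 196.46 + 174.04 + 97.00 + 24.40 + 4.80 = 613.01
  TFR = 5 × 613.01 / 1000 = 3.06505
Population B:
  Sum of ASFRs = 55.31 + 170.40 + 206.50 + 98.77 + 15.86 + 1.41 = 548.25
  TFR = 5 × 548.25 / 1000 = 2.74125
Difference = 3.06505 − 2.74125 = 0.3238

0.32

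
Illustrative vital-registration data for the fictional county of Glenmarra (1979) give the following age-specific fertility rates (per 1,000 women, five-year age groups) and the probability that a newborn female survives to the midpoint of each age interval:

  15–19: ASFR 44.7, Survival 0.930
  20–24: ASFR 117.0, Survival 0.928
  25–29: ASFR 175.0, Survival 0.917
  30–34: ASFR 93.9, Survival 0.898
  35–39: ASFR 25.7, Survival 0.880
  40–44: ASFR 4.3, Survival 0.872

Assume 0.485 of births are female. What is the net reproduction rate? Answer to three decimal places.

1.022

Proportion female at birth = 0.485.
Per-age-group product (5 × ASFR × survival probability):
  15–19: 5 × 44.7/1000 × 0.930 = 0.20786
  20–24: 5 × 117.0/1000 × 0.928 = 0.54288
  25–29: 5 × 175.0/1000 × 0.917 = 0.80238
  30–34: 5 × 93.9/1000 × 0.898 = 0.42161
  35–39: 5 × 25.7/1000 × 0.880 = 0.11308
  40–44: 5 × 4.3/1000 × 0.872 = 0.01875
Sum = 2.10656
NRR = 0.485 × 2.10656 = 1.02168
With NRR above 1 the population is above replacement fertility.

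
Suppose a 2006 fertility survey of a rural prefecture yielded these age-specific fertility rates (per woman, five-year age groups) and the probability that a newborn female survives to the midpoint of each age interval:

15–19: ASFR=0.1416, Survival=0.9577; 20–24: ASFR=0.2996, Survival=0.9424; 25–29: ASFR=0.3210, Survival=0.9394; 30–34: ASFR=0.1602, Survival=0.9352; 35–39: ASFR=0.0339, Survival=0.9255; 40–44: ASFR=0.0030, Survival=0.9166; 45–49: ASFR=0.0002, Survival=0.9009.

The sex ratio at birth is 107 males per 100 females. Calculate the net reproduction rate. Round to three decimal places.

Proportion female at birth = 100 / (100 + 107) = 0.48309.
Per-age-group product (5 × ASFR × survival probability):
  15–19: 5 × 0.1416 × 0.9577 = 0.67805
  20–24: 5 × 0.2996 × 0.9424 = 1.41172
  25–29: 5 × 0.3210 × 0.9394 = 1.50774
  30–34: 5 × 0.1602 × 0.9352 = 0.74910
  35–39: 5 × 0.0339 × 0.9255 = 0.15687
  40–44: 5 × 0.0030 × 0.9166 = 0.01375
  45–49: 5 × 0.0002 × 0.9009 = 0.00090
Sum = 4.51813
NRR = 0.48309 × 4.51813 = 2.18266
An NRR exceeding 1 indicates intrinsic growth under these rates.

2.183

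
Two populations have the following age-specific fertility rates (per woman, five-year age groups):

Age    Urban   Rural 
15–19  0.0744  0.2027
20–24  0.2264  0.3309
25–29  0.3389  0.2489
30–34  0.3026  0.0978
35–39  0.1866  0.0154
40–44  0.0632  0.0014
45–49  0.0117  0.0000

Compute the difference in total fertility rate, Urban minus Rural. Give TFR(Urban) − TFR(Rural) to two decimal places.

1.53

Urban:
  Sum of ASFRs = 0.0744 + 0.2264 + 0.3389 + 0.3026 + 0.1866 + 0.0632 + 0.0117 = 1.2038
  TFR = 5 × 1.2038 = 6.019
Rural:
  Sum of ASFRs = 0.2027 + 0.3309 + 0.2489 + 0.0978 + 0.0154 + 0.0014 + 0.0000 = 0.8971
  TFR = 5 × 0.8971 = 4.4855
Difference = 6.019 − 4.4855 = 1.5335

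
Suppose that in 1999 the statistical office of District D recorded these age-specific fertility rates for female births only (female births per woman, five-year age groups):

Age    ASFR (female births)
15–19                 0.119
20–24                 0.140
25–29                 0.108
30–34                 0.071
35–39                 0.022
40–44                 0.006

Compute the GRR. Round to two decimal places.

Sum of female ASFRs = 0.119 + 0.140 + 0.108 + 0.071 + 0.022 + 0.006 = 0.466
GRR = 5 × 0.466 = 2.33

2.33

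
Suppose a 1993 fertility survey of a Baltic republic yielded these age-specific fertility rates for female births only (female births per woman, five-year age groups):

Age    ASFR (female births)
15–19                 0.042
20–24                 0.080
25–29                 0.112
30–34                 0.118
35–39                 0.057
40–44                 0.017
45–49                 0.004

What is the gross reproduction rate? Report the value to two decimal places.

Sum of female ASFRs = 0.042 + 0.080 + 0.112 + 0.118 + 0.057 + 0.017 + 0.004 = 0.430
GRR = 5 × 0.430 = 2.15

2.15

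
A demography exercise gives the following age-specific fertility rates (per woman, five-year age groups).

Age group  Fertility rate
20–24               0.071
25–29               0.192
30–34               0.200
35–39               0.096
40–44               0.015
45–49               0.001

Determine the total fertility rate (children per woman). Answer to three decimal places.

Sum of ASFRs = 0.071 + 0.192 + 0.200 + 0.096 + 0.015 + 0.001 = 0.575
TFR = 5 × 0.575 = 2.875

2.875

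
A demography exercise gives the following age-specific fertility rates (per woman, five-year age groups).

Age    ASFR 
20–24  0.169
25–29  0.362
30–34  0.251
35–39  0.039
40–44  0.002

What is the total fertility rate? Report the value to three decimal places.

4.115

Sum of ASFRs = 0.169 + 0.362 + 0.251 + 0.039 + 0.002 = 0.823
TFR = 5 × 0.823 = 4.115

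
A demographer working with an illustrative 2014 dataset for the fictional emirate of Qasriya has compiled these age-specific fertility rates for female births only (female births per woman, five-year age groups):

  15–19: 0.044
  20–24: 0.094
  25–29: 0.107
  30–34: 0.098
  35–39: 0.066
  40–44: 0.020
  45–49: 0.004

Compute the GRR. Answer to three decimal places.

2.165

Sum of female ASFRs = 0.044 + 0.094 + 0.107 + 0.098 + 0.066 + 0.020 + 0.004 = 0.433
GRR = 5 × 0.433 = 2.165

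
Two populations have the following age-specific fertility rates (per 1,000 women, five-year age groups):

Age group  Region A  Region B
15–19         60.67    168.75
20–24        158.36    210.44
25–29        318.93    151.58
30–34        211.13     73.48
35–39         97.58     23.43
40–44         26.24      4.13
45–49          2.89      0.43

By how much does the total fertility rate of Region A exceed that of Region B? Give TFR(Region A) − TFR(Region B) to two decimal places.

Region A:
  Sum of ASFRs = 60.67 + 158.36 + 318.93 + 211.13 + 97.58 + 26.24 + 2.89 = 875.80
  TFR = 5 × 875.80 / 1000 = 4.379
Region B:
  Sum of ASFRs = 168.75 + 210.44 + 151.58 + 73.48 + 23.43 + 4.13 + 0.43 = 632.24
  TFR = 5 × 632.24 / 1000 = 3.1612
Difference = 4.379 − 3.1612 = 1.2178

1.22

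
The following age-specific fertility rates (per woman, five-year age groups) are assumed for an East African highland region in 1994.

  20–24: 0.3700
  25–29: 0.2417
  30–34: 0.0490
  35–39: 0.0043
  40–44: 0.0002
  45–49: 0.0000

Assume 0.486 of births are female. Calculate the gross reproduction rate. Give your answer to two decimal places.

Proportion female at birth = 0.486.
Sum of ASFRs = 0.3700 + 0.2417 + 0.0490 + 0.0043 + 0.0002 + 0.0000 = 0.6652
TFR = 5 × 0.6652 = 3.326
GRR = 0.486 × 3.326 = 1.61644

1.62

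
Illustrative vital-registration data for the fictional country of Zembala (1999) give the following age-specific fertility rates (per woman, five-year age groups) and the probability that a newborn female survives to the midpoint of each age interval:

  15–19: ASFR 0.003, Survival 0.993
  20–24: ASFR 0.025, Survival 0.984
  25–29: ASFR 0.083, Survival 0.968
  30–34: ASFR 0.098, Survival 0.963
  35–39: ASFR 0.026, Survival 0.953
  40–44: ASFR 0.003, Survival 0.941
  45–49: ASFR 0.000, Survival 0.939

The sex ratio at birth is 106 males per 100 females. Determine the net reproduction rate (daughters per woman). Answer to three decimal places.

0.558

Proportion female at birth = 100 / (100 + 106) = 0.48544.
Survival-weighted fertility by age (5·fₓ·Sₓ):
  15–19: 5 × 0.003 × 0.993 = 0.01490
  20–24: 5 × 0.025 × 0.984 = 0.12300
  25–29: 5 × 0.083 × 0.968 = 0.40172
  30–34: 5 × 0.098 × 0.963 = 0.47187
  35–39: 5 × 0.026 × 0.953 = 0.12389
  40–44: 5 × 0.003 × 0.941 = 0.01412
  45–49: 5 × 0.000 × 0.939 = 0.00000
Sum = 1.14950
NRR = 0.48544 × 1.14950 = 0.55801
An NRR under 1 implies long-run decline under these rates.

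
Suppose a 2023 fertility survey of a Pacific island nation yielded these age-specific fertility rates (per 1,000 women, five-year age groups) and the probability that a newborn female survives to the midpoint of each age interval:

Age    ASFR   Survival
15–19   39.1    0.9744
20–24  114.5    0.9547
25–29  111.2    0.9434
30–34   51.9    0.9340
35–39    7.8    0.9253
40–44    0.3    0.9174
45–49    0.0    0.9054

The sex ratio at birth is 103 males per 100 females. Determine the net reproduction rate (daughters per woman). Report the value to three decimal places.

Proportion female at birth = 100 / (100 + 103) = 0.49261.
Per-age-group product (5 × ASFR × survival probability):
  15–19: 5 × 39.1/1000 × 0.9744 = 0.19050
  20–24: 5 × 114.5/1000 × 0.9547 = 0.54657
  25–29: 5 × 111.2/1000 × 0.9434 = 0.52453
  30–34: 5 × 51.9/1000 × 0.9340 = 0.24237
  35–39: 5 × 7.8/1000 × 0.9253 = 0.03609
  40–44: 5 × 0.3/1000 × 0.9174 = 0.00138
  45–49: 5 × 0.0/1000 × 0.9054 = 0.00000
Sum = 1.54144
NRR = 0.49261 × 1.54144 = 0.75933

0.759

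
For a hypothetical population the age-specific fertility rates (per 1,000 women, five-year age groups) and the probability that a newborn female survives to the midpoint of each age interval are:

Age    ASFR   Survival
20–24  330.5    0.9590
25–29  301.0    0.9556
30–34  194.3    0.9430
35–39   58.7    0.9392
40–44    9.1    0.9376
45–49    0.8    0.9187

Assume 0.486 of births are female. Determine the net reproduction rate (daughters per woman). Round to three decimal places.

2.071

Proportion female at birth = 0.486.
Weighting each age-specific rate by interval width and survival:
  20–24: 5 × 330.5/1000 × 0.9590 = 1.58475
  25–29: 5 × 301.0/1000 × 0.9556 = 1.43818
  30–34: 5 × 194.3/1000 × 0.9430 = 0.91612
  35–39: 5 × 58.7/1000 × 0.9392 = 0.27566
  40–44: 5 × 9.1/1000 × 0.9376 = 0.04266
  45–49: 5 × 0.8/1000 × 0.9187 = 0.00367
Sum = 4.26104
NRR = 0.486 × 4.26104 = 2.07087
NRR > 1, so each generation more than replaces itself.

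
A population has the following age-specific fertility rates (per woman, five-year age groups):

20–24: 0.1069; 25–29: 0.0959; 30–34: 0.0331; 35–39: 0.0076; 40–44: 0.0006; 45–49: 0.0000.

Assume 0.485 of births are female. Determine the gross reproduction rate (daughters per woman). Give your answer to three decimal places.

Proportion female at birth = 0.485.
Sum of ASFRs = 0.1069 + 0.0959 + 0.0331 + 0.0076 + 0.0006 + 0.0000 = 0.2441
TFR = 5 × 0.2441 = 1.2205
GRR = 0.485 × 1.2205 = 0.59194

0.592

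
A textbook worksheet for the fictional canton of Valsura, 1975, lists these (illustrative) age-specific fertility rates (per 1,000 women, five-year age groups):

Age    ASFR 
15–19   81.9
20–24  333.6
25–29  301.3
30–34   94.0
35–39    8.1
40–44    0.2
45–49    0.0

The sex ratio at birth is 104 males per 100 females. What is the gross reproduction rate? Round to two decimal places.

2.01

Proportion female at birth = 100 / (100 + 104) = 0.49020.
Sum of ASFRs = 81.9 + 333.6 + 301.3 + 94.0 + 8.1 + 0.2 + 0.0 = 819.1
TFR = 5 × 819.1 / 1000 = 4.0955
GRR = 0.49020 × 4.0955 = 2.00761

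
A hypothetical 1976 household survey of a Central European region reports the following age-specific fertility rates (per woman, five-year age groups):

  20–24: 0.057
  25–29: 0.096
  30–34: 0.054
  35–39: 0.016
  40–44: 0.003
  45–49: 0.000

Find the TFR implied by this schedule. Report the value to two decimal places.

Sum of ASFRs = 0.057 + 0.096 + 0.054 + 0.016 + 0.003 + 0.000 = 0.226
TFR = 5 × 0.226 = 1.13

1.13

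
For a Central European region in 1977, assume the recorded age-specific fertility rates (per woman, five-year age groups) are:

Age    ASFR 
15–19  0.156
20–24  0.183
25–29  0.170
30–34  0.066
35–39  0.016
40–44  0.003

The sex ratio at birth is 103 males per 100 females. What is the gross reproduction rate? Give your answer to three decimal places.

1.463

Proportion female at birth = 100 / (100 + 103) = 0.49261.
Sum of ASFRs = 0.156 + 0.183 + 0.170 + 0.066 + 0.016 + 0.003 = 0.594
TFR = 5 × 0.594 = 2.97
GRR = 0.49261 × 2.97 = 1.46305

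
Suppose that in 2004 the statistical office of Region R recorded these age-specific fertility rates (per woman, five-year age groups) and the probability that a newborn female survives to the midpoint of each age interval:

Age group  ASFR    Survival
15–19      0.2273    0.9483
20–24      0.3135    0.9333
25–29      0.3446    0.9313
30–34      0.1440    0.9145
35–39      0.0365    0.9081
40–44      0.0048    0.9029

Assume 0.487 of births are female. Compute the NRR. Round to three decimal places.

Proportion female at birth = 0.487.
Survival-weighted fertility by age (5·fₓ·Sₓ):
  15–19: 5 × 0.2273 × 0.9483 = 1.07774
  20–24: 5 × 0.3135 × 0.9333 = 1.46295
  25–29: 5 × 0.3446 × 0.9313 = 1.60463
  30–34: 5 × 0.1440 × 0.9145 = 0.65844
  35–39: 5 × 0.0365 × 0.9081 = 0.16573
  40–44: 5 × 0.0048 × 0.9029 = 0.02167
Sum = 4.99116
NRR = 0.487 × 4.99116 = 2.43069

2.431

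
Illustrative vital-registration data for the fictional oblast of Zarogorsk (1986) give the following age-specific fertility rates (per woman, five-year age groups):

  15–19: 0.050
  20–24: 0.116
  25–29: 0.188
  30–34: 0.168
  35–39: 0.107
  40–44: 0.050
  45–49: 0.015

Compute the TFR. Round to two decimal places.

Sum of ASFRs = 0.050 + 0.116 + 0.188 + 0.168 + 0.107 + 0.050 + 0.015 = 0.694
TFR = 5 × 0.694 = 3.47

3.47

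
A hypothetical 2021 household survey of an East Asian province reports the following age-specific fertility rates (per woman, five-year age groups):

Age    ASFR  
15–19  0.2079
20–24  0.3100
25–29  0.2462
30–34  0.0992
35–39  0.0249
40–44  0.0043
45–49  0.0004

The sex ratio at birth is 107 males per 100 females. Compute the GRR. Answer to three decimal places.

2.157

Proportion female at birth = 100 / (100 + 107) = 0.48309.
Sum of ASFRs = 0.2079 + 0.3100 + 0.2462 + 0.0992 + 0.0249 + 0.0043 + 0.0004 = 0.8929
TFR = 5 × 0.8929 = 4.4645
GRR = 0.48309 × 4.4645 = 2.15676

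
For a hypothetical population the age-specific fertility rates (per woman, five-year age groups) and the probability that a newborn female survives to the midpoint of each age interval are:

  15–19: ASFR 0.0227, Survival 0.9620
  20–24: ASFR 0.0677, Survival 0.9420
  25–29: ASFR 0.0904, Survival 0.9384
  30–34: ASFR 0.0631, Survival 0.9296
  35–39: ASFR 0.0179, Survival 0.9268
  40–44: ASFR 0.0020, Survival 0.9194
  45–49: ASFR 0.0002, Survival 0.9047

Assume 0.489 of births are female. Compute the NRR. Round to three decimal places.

Proportion female at birth = 0.489.
Survival-weighted fertility by age (5·fₓ·Sₓ):
  15–19: 5 × 0.0227 × 0.9620 = 0.10919
  20–24: 5 × 0.0677 × 0.9420 = 0.31887
  25–29: 5 × 0.0904 × 0.9384 = 0.42416
  30–34: 5 × 0.0631 × 0.9296 = 0.29329
  35–39: 5 × 0.0179 × 0.9268 = 0.08295
  40–44: 5 × 0.0020 × 0.9194 = 0.00919
  45–49: 5 × 0.0002 × 0.9047 = 0.00090
Sum = 1.23855
NRR = 0.489 × 1.23855 = 0.60565

0.606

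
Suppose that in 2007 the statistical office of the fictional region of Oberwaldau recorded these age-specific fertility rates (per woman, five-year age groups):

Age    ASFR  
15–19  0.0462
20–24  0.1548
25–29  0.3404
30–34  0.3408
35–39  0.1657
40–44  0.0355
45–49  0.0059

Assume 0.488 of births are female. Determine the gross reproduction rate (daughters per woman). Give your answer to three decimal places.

2.658

Proportion female at birth = 0.488.
Sum of ASFRs = 0.0462 + 0.1548 + 0.3404 + 0.3408 + 0.1657 + 0.0355 + 0.0059 = 1.0893
TFR = 5 × 1.0893 = 5.4465
GRR = 0.488 × 5.4465 = 2.65789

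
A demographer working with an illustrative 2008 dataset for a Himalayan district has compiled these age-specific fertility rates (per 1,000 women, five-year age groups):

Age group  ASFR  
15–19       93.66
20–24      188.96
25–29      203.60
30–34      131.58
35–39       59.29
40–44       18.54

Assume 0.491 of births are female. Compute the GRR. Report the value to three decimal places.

Proportion female at birth = 0.491.
Sum of ASFRs = 93.66 + 188.96 + 203.60 + 131.58 + 59.29 + 18.54 = 695.63
TFR = 5 × 695.63 / 1000 = 3.47815
GRR = 0.491 × 3.47815 = 1.70777

1.708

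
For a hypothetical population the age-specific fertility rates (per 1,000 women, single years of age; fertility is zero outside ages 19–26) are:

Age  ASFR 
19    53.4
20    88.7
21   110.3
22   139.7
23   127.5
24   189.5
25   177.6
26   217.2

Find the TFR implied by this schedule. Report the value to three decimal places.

Sum of ASFRs = 53.4 + 88.7 + 110.3 + 139.7 + 127.5 + 189.5 + 177.6 + 217.2 = 1103.9
TFR = 1103.9 / 1000 = 1.1039

1.104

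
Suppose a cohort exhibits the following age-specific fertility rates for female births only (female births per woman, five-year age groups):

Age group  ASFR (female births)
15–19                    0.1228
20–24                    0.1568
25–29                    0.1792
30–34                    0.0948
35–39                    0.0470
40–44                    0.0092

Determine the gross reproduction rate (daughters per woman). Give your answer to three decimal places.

3.049

Sum of female ASFRs = 0.1228 + 0.1568 + 0.1792 + 0.0948 + 0.0470 + 0.0092 = 0.6098
GRR = 5 × 0.6098 = 3.049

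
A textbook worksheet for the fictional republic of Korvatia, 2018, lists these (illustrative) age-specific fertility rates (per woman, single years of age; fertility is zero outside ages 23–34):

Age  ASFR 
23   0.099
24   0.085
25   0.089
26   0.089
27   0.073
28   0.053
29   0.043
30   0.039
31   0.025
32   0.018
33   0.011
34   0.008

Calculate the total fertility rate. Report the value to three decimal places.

Sum of ASFRs = 0.099 + 0.085 + 0.089 + 0.089 + 0.073 + 0.053 + 0.043 + 0.039 + 0.025 + 0.018 + 0.011 + 0.008 = 0.632
TFR = 0.632

0.632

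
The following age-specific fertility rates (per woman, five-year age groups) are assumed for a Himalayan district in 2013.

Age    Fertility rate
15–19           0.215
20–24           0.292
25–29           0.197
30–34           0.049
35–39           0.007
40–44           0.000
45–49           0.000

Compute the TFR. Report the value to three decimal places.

3.800

Sum of ASFRs = 0.215 + 0.292 + 0.197 + 0.049 + 0.007 + 0.000 + 0.000 = 0.760
TFR = 5 × 0.760 = 3.8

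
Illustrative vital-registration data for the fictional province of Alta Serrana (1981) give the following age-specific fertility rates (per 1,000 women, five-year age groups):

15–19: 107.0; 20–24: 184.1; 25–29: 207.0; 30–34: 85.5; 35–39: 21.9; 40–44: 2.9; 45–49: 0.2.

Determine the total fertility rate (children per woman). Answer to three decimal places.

Sum of ASFRs = 107.0 + 184.1 + 207.0 + 85.5 + 21.9 + 2.9 + 0.2 = 608.6
TFR = 5 × 608.6 / 1000 = 3.043

3.043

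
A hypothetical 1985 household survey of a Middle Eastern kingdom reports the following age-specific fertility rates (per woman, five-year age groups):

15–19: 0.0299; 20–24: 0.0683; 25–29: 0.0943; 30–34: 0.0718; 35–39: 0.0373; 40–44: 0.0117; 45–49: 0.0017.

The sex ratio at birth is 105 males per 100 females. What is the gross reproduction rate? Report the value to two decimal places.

Proportion female at birth = 100 / (100 + 105) = 0.48780.
Sum of ASFRs = 0.0299 + 0.0683 + 0.0943 + 0.0718 + 0.0373 + 0.0117 + 0.0017 = 0.3150
TFR = 5 × 0.3150 = 1.575
GRR = 0.48780 × 1.575 = 0.76829

0.77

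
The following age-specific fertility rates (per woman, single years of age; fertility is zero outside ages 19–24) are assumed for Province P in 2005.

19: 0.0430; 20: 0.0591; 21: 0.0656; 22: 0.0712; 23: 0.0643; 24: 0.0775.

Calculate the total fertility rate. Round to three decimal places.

0.381

Sum of ASFRs = 0.0430 + 0.0591 + 0.0656 + 0.0712 + 0.0643 + 0.0775 = 0.3807
TFR = 0.3807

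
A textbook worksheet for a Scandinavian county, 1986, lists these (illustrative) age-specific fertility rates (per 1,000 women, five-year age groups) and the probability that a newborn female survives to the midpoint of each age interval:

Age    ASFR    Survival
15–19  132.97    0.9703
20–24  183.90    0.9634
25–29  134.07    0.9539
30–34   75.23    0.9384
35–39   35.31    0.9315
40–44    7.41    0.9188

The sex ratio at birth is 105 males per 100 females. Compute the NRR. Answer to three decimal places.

Proportion female at birth = 100 / (100 + 105) = 0.48780.
Weighting each age-specific rate by interval width and survival:
  15–19: 5 × 132.97/1000 × 0.9703 = 0.64510
  20–24: 5 × 183.90/1000 × 0.9634 = 0.88585
  25–29: 5 × 134.07/1000 × 0.9539 = 0.63945
  30–34: 5 × 75.23/1000 × 0.9384 = 0.35298
  35–39: 5 × 35.31/1000 × 0.9315 = 0.16446
  40–44: 5 × 7.41/1000 × 0.9188 = 0.03404
Sum = 2.72188
NRR = 0.48780 × 2.72188 = 1.32773
An NRR exceeding 1 indicates intrinsic growth under these rates.

1.328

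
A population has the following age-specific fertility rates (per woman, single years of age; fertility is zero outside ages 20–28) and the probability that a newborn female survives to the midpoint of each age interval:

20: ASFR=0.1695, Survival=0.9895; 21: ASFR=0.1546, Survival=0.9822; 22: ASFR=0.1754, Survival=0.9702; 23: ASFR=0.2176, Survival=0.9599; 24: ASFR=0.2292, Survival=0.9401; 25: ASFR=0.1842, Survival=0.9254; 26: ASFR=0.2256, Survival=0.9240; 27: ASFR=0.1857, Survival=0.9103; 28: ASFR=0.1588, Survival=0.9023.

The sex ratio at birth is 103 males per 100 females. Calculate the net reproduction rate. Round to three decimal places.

Proportion female at birth = 100 / (100 + 103) = 0.49261.
Per-age-group product (1 × ASFR × survival probability):
  20: 1 × 0.1695 × 0.9895 = 0.16772
  21: 1 × 0.1546 × 0.9822 = 0.15185
  22: 1 × 0.1754 × 0.9702 = 0.17017
  23: 1 × 0.2176 × 0.9599 = 0.20887
  24: 1 × 0.2292 × 0.9401 = 0.21547
  25: 1 × 0.1842 × 0.9254 = 0.17046
  26: 1 × 0.2256 × 0.9240 = 0.20845
  27: 1 × 0.1857 × 0.9103 = 0.16904
  28: 1 × 0.1588 × 0.9023 = 0.14329
Sum = 1.60532
NRR = 0.49261 × 1.60532 = 0.79080
An NRR under 1 implies long-run decline under these rates.

0.791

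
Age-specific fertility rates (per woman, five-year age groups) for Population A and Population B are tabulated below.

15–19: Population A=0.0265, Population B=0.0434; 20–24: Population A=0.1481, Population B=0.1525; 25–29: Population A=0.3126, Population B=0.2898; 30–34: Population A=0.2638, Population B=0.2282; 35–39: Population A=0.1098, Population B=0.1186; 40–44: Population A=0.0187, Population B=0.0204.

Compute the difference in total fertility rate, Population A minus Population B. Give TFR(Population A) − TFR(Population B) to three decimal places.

0.133

Population A:
  Sum of ASFRs = 0.0265 + 0.1481 + 0.3126 + 0.2638 + 0.1098 + 0.0187 = 0.8795
  TFR = 5 × 0.8795 = 4.3975
Population B:
  Sum of ASFRs = 0.0434 + 0.1525 + 0.2898 + 0.2282 + 0.1186 + 0.0204 = 0.8529
  TFR = 5 × 0.8529 = 4.2645
Difference = 4.3975 − 4.2645 = 0.133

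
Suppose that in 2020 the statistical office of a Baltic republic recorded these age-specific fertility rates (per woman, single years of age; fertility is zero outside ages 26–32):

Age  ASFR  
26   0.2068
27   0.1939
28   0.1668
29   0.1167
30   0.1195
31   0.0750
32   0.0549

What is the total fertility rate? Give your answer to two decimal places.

Sum of ASFRs = 0.2068 + 0.1939 + 0.1668 + 0.1167 + 0.1195 + 0.0750 + 0.0549 = 0.9336
TFR = 0.9336

0.93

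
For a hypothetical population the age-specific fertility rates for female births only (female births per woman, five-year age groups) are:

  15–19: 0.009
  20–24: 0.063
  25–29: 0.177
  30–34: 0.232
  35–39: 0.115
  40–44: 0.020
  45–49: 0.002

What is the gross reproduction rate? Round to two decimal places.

3.09

Sum of female ASFRs = 0.009 + 0.063 + 0.177 + 0.232 + 0.115 + 0.020 + 0.002 = 0.618
GRR = 5 × 0.618 = 3.09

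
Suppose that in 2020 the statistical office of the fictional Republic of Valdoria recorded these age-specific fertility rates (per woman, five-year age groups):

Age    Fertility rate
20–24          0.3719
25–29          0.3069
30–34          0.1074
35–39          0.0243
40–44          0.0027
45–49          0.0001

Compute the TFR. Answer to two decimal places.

4.07

Sum of ASFRs = 0.3719 + 0.3069 + 0.1074 + 0.0243 + 0.0027 + 0.0001 = 0.8133
TFR = 5 × 0.8133 = 4.0665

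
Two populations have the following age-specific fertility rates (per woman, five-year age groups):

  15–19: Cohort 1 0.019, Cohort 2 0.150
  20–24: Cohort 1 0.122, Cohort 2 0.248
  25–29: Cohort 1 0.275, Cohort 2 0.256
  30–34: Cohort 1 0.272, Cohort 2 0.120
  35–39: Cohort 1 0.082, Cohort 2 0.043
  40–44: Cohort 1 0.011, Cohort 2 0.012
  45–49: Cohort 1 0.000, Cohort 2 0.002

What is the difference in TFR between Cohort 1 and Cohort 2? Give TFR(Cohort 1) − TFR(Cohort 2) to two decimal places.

-0.25

Cohort 1:
  Sum of ASFRs = 0.019 + 0.122 + 0.275 + 0.272 + 0.082 + 0.011 + 0.000 = 0.781
  TFR = 5 × 0.781 = 3.905
Cohort 2:
  Sum of ASFRs = 0.150 + 0.248 + 0.256 + 0.120 + 0.043 + 0.012 + 0.002 = 0.831
  TFR = 5 × 0.831 = 4.155
Difference = 3.905 − 4.155 = -0.25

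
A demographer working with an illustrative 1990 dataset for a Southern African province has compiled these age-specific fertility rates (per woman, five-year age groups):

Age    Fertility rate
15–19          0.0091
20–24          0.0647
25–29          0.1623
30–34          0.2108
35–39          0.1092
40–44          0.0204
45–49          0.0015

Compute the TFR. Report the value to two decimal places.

2.89

Sum of ASFRs = 0.0091 + 0.0647 + 0.1623 + 0.2108 + 0.1092 + 0.0204 + 0.0015 = 0.5780
TFR = 5 × 0.5780 = 2.89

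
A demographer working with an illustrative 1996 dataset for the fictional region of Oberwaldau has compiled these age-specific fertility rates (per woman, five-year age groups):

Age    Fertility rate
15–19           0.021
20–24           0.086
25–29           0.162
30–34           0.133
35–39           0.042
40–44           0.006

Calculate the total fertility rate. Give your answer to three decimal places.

Sum of ASFRs = 0.021 + 0.086 + 0.162 + 0.133 + 0.042 + 0.006 = 0.450
TFR = 5 × 0.450 = 2.25

2.250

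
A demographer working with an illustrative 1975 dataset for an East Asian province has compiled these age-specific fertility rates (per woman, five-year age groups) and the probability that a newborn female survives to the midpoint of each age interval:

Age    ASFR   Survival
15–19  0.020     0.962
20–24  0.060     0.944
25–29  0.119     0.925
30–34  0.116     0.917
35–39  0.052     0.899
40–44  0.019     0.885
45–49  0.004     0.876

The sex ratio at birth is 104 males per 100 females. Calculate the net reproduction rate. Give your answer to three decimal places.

0.881

Proportion female at birth = 100 / (100 + 104) = 0.49020.
Survival-weighted fertility by age (5·fₓ·Sₓ):
  15–19: 5 × 0.020 × 0.962 = 0.09620
  20–24: 5 × 0.060 × 0.944 = 0.28320
  25–29: 5 × 0.119 × 0.925 = 0.55038
  30–34: 5 × 0.116 × 0.917 = 0.53186
  35–39: 5 × 0.052 × 0.899 = 0.23374
  40–44: 5 × 0.019 × 0.885 = 0.08408
  45–49: 5 × 0.004 × 0.876 = 0.01752
Sum = 1.79698
NRR = 0.49020 × 1.79698 = 0.88088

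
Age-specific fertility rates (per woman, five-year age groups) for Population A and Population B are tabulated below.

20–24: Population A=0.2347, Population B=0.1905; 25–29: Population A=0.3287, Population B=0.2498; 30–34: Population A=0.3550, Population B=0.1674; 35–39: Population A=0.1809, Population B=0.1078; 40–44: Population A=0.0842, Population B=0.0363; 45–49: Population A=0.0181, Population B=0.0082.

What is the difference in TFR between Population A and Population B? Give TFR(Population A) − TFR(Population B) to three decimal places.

Population A:
  Sum of ASFRs = 0.2347 + 0.3287 + 0.3550 + 0.1809 + 0.0842 + 0.0181 = 1.2016
  TFR = 5 × 1.2016 = 6.008
Population B:
  Sum of ASFRs = 0.1905 + 0.2498 + 0.1674 + 0.1078 + 0.0363 + 0.0082 = 0.7600
  TFR = 5 × 0.7600 = 3.8
Difference = 6.008 − 3.8 = 2.208

2.208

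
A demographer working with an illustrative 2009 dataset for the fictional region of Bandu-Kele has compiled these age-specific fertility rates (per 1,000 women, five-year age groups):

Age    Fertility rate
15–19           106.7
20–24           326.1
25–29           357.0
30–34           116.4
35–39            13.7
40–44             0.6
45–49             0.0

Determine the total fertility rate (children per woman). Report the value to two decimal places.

4.60

Sum of ASFRs = 106.7 + 326.1 + 357.0 + 116.4 + 13.7 + 0.6 + 0.0 = 920.5
TFR = 5 × 920.5 / 1000 = 4.6025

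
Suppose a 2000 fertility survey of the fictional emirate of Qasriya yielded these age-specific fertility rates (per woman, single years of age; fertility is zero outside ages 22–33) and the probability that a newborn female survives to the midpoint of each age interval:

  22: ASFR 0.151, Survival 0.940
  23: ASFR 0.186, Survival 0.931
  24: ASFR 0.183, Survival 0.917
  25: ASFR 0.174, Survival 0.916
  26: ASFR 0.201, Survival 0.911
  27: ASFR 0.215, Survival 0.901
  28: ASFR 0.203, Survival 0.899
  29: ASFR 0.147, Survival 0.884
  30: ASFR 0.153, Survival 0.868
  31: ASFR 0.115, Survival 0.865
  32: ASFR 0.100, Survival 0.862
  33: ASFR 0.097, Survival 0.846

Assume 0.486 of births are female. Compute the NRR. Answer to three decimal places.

0.842

Proportion female at birth = 0.486.
Per-age-group product (1 × ASFR × survival probability):
  22: 1 × 0.151 × 0.940 = 0.14194
  23: 1 × 0.186 × 0.931 = 0.17317
  24: 1 × 0.183 × 0.917 = 0.16781
  25: 1 × 0.174 × 0.916 = 0.15938
  26: 1 × 0.201 × 0.911 = 0.18311
  27: 1 × 0.215 × 0.901 = 0.19372
  28: 1 × 0.203 × 0.899 = 0.18250
  29: 1 × 0.147 × 0.884 = 0.12995
  30: 1 × 0.153 × 0.868 = 0.13280
  31: 1 × 0.115 × 0.865 = 0.09948
  32: 1 × 0.100 × 0.862 = 0.08620
  33: 1 × 0.097 × 0.846 = 0.08206
Sum = 1.73212
NRR = 0.486 × 1.73212 = 0.84181
NRR < 1, so the cohort does not fully replace itself.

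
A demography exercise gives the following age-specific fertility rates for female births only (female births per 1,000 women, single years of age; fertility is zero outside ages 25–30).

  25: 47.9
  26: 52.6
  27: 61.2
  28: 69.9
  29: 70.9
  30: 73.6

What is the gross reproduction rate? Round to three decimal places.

0.376

Sum of female ASFRs = 47.9 + 52.6 + 61.2 + 69.9 + 70.9 + 73.6 = 376.1
GRR = 376.1 / 1000 = 0.3761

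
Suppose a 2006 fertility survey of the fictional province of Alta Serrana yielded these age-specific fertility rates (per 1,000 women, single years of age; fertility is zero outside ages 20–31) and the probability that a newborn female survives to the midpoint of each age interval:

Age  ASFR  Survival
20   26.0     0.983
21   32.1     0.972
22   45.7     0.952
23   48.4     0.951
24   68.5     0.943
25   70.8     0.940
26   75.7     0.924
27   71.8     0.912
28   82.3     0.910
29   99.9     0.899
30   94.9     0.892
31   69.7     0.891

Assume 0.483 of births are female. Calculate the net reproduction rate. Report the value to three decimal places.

0.350

Proportion female at birth = 0.483.
Each age group contributes 1 × ASFR × survival:
  20: 1 × 26.0/1000 × 0.983 = 0.02556
  21: 1 × 32.1/1000 × 0.972 = 0.03120
  22: 1 × 45.7/1000 × 0.952 = 0.04351
  23: 1 × 48.4/1000 × 0.951 = 0.04603
  24: 1 × 68.5/1000 × 0.943 = 0.06460
  25: 1 × 70.8/1000 × 0.940 = 0.06655
  26: 1 × 75.7/1000 × 0.924 = 0.06995
  27: 1 × 71.8/1000 × 0.912 = 0.06548
  28: 1 × 82.3/1000 × 0.910 = 0.07489
  29: 1 × 99.9/1000 × 0.899 = 0.08981
  30: 1 × 94.9/1000 × 0.892 = 0.08465
  31: 1 × 69.7/1000 × 0.891 = 0.06210
Sum = 0.72433
NRR = 0.483 × 0.72433 = 0.34985
An NRR under 1 implies long-run decline under these rates.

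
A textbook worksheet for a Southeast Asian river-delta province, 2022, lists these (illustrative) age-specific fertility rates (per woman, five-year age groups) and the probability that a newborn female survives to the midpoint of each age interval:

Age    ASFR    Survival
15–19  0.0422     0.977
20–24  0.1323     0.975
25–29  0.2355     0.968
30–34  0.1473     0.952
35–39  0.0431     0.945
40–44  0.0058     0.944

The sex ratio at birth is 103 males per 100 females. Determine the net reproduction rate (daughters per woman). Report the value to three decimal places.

Proportion female at birth = 100 / (100 + 103) = 0.49261.
Per-age-group product (5 × ASFR × survival probability):
  15–19: 5 × 0.0422 × 0.977 = 0.20615
  20–24: 5 × 0.1323 × 0.975 = 0.64496
  25–29: 5 × 0.2355 × 0.968 = 1.13982
  30–34: 5 × 0.1473 × 0.952 = 0.70115
  35–39: 5 × 0.0431 × 0.945 = 0.20365
  40–44: 5 × 0.0058 × 0.944 = 0.02738
Sum = 2.92311
NRR = 0.49261 × 2.92311 = 1.43995
NRR > 1, so each generation more than replaces itself.

1.440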